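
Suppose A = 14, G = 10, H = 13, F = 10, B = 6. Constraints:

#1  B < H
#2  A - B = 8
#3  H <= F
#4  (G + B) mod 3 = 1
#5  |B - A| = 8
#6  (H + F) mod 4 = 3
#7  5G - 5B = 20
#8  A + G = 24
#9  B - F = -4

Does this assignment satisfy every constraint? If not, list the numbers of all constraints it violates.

Constraint 3 is violated.

#1 B = 6, H = 13; 6 < 13 — satisfied.
#2 A - B = 14 - 6 = 8 — satisfied.
#3 H = 13, F = 10; 13 > 10 (want ≤) — violated.
#4 G + B = 16; 16 mod 3 = 1 — satisfied.
#5 |6 - 14| = 8 — satisfied.
#6 H + F = 23; 23 mod 4 = 3 — satisfied.
#7 5G - 5B = 5(10) - 5(6) = 20 — satisfied.
#8 A + G = 14 + 10 = 24 — satisfied.
#9 B - F = 6 - 10 = -4 — satisfied.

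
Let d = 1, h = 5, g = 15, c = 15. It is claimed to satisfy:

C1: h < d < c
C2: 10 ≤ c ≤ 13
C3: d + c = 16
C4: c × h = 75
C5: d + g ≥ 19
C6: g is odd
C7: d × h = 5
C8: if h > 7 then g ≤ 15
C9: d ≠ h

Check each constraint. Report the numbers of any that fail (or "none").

Violated: 1, 2, and 5.

C1: values 5, 1, 15; h = 5 is not < d = 1 — fails.
C2: c = 15 is outside [10, 13] — fails.
C3: d + c = 1 + 15 = 16 — holds.
C4: c × h = 15 × 5 = 75 — holds.
C5: d + g = 1 + 15 = 16; 16 < 19, bound 19 not met — fails.
C6: g = 15 is odd — holds.
C7: d × h = 1 × 5 = 5 — holds.
C8: h = 5, not > 7; antecedent false, conditional vacuously true — holds.
C9: d = 1, h = 5; distinct — holds.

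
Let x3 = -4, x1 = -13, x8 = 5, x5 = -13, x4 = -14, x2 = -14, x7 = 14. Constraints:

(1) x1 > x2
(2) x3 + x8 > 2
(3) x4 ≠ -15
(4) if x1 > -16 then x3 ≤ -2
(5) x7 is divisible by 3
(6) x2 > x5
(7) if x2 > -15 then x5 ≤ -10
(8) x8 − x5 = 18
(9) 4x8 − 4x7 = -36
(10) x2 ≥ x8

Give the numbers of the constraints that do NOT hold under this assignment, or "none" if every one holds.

No — constraints 2, 5, 6, and 10 are not satisfied.

(1) x1 = -13, x2 = -14; -13 > -14 — OK.
(2) x3 + x8 = -4 + 5 = 1; 1 ≤ 2, bound 2 not met — violated.
(3) x4 = -14, and -14 ≠ -15 — OK.
(4) x1 = -13 > -16, so we need x3 ≤ -2; x3 = -4 ≤ -2 — OK.
(5) 14 = 3×4 + 2, so 3 does not divide 14 — violated.
(6) x2 = -14, x5 = -13; -14 ≤ -13 (want >) — violated.
(7) x2 = -14 > -15, so we need x5 ≤ -10; x5 = -13 ≤ -10 — OK.
(8) x8 − x5 = 5 − (-13) = 18 — OK.
(9) 4x8 − 4x7 = 4(5) − 4(14) = -36 — OK.
(10) x2 = -14, x8 = 5; -14 < 5 (want ≥) — violated.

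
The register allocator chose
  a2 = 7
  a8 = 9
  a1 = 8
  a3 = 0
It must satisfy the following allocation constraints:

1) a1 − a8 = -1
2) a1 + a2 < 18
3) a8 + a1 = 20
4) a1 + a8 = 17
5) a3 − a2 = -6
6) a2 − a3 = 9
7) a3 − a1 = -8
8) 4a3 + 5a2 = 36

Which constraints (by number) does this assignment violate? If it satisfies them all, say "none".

Constraints 3, 5, 6, 8 are violated.

1) a1 − a8 = 8 − 9 = -1 — OK.
2) a1 + a2 = 8 + 7 = 15; 15 < 18 — OK.
3) a8 + a1 = 9 + 8 = 17, not 20 — violated.
4) a1 + a8 = 8 + 9 = 17 — OK.
5) a3 − a2 = 0 − 7 = -7, not -6 — violated.
6) a2 − a3 = 7 − 0 = 7, not 9 — violated.
7) a3 − a1 = 0 − 8 = -8 — OK.
8) 4a3 + 5a2 = 4(0) + 5(7) = 35, not 36 — violated.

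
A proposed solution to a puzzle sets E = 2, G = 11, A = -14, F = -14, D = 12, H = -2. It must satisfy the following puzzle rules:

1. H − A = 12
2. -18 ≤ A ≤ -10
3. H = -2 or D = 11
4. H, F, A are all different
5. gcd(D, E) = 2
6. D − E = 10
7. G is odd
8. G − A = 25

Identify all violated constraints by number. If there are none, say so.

1. H − A = -2 − (-14) = 12  ✔
2. A = -14 lies in [-18, -10]  ✔
3. H = -2 = -2 (first disjunct)  ✔
4. F = A = -14, not all different  ✘
5. gcd(12, 2) = 2  ✔
6. D − E = 12 − 2 = 10  ✔
7. G = 11 is odd  ✔
8. G − A = 11 − (-14) = 25  ✔

The assignment fails constraint 4.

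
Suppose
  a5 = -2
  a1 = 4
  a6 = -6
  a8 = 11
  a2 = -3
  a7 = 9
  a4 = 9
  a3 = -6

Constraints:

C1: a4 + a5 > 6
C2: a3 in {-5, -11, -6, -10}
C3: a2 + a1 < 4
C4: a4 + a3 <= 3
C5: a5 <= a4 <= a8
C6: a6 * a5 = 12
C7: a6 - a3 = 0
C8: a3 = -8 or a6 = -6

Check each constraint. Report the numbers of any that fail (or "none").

Yes — all constraints hold.

C1: a4 + a5 = 9 + (-2) = 7; 7 > 6 — holds.
C2: a3 = -6 is in {-5, -11, -6, -10} — holds.
C3: a2 + a1 = -3 + 4 = 1; 1 < 4 — holds.
C4: a4 + a3 = 9 + (-6) = 3; 3 ≤ 3 — holds.
C5: values -2 <= 9 <= 11 — holds.
C6: a6 * a5 = -6 * (-2) = 12 — holds.
C7: a6 - a3 = -6 - (-6) = 0 — holds.
C8: a3 = -6 ≠ -8, but a6 = -6 = -6 (second disjunct) — holds.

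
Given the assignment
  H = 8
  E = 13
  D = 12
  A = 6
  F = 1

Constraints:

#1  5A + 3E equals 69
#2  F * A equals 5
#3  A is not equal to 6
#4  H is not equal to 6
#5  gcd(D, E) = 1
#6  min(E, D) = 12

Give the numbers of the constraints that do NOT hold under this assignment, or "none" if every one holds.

#1 5A + 3E = 5(6) + 3(13) = 69  holds
#2 F * A = 1 * 6 = 6, not 5  fails
#3 A = 6, but 6 is required to differ  fails
#4 H = 8, and 8 ≠ 6  holds
#5 gcd(12, 13) = 1  holds
#6 min(13, 12) = 12  holds

No — constraints 2 and 3 are not satisfied.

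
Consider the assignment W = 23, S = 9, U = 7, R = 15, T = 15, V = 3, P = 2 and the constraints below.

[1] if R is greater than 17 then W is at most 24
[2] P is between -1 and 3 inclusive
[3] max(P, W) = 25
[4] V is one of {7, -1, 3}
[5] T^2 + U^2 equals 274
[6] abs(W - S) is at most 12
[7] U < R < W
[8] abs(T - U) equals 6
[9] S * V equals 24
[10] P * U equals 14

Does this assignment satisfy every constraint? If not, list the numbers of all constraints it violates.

The assignment fails constraints 3, 6, 8, and 9.

[1] R = 15, not > 17; antecedent false, conditional vacuously true  OK
[2] P = 2 lies in [-1, 3]  OK
[3] max(2, 23) = 23, not 25  FAIL
[4] V = 3 is in {7, -1, 3}  OK
[5] T^2 + U^2 = 15^2 + 7^2 = 225 + 49 = 274  OK
[6] abs(23 - 9) = 14; 14 > 12, exceeds bound 12  FAIL
[7] values 7 < 15 < 23  OK
[8] abs(15 - 7) = 8, not 6  FAIL
[9] S * V = 9 * 3 = 27, not 24  FAIL
[10] P * U = 2 * 7 = 14  OK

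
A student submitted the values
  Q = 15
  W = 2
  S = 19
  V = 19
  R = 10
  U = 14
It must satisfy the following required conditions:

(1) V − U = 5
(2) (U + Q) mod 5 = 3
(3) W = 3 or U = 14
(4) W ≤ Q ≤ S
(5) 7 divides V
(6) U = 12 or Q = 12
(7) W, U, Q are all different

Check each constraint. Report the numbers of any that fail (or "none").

(1) V − U = 19 − 14 = 5 — OK.
(2) U + Q = 29; 29 mod 5 = 4, not 3 — violated.
(3) W = 2 ≠ 3, but U = 14 = 14 (second disjunct) — OK.
(4) values 2 ≤ 15 ≤ 19 — OK.
(5) 19 = 7×2 + 5, so 7 does not divide 19 — violated.
(6) U = 14 ≠ 12 and Q = 15 ≠ 12; both disjuncts false — violated.
(7) values 2, 14, 15 are pairwise distinct — OK.

Constraints 2, 5, and 6 do not hold.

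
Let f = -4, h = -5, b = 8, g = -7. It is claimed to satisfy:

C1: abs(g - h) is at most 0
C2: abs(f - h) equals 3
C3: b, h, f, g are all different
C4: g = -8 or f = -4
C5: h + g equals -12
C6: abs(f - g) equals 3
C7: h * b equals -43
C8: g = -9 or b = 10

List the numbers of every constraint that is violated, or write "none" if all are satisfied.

Violated: 1, 2, 7, and 8.

C1: abs(-7 - (-5)) = 2; 2 > 0, exceeds bound 0  no
C2: abs(-4 - (-5)) = 1, not 3  no
C3: values 8, -5, -4, -7 are pairwise distinct  yes
C4: g = -7 ≠ -8, but f = -4 = -4 (second disjunct)  yes
C5: h + g = -5 + (-7) = -12  yes
C6: abs(-4 - (-7)) = 3  yes
C7: h * b = -5 * 8 = -40, not -43  no
C8: g = -7 ≠ -9 and b = 8 ≠ 10; both disjuncts false  no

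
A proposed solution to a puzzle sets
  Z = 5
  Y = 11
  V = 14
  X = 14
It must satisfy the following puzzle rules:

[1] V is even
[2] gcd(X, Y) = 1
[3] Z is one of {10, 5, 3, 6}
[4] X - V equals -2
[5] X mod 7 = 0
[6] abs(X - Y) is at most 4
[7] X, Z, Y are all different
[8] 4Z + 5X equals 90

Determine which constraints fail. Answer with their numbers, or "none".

Constraint 4 does not hold.

[1] V = 14 is even — OK.
[2] gcd(14, 11) = 1 — OK.
[3] Z = 5 is in {10, 5, 3, 6} — OK.
[4] X - V = 14 - 14 = 0, not -2 — violated.
[5] 14 mod 7 = 0 — OK.
[6] abs(14 - 11) = 3; 3 ≤ 4 — OK.
[7] values 14, 5, 11 are pairwise distinct — OK.
[8] 4Z + 5X = 4(5) + 5(14) = 90 — OK.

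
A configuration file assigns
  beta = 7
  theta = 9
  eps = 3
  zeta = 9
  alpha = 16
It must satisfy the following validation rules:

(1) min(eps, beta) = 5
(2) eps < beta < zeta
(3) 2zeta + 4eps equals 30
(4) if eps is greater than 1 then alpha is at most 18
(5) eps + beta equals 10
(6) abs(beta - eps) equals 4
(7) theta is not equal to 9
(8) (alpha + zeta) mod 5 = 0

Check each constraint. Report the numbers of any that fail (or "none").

Constraints 1, 7 are violated.

(1) min(3, 7) = 3, not 5  ✘
(2) values 3 < 7 < 9  ✔
(3) 2zeta + 4eps = 2(9) + 4(3) = 30  ✔
(4) eps = 3 > 1, so we need alpha ≤ 18; alpha = 16 ≤ 18  ✔
(5) eps + beta = 3 + 7 = 10  ✔
(6) abs(7 - 3) = 4  ✔
(7) theta = 9, but 9 is required to differ  ✘
(8) alpha + zeta = 25; 25 mod 5 = 0  ✔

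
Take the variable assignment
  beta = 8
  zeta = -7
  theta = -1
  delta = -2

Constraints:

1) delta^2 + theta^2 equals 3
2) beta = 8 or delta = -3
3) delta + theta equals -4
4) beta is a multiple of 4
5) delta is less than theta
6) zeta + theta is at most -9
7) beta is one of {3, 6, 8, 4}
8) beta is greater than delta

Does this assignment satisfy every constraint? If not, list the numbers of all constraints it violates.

1) delta^2 + theta^2 = (-2)^2 + (-1)^2 = 4 + 1 = 5, not 3 — violated.
2) beta = 8 = 8 (first disjunct) — OK.
3) delta + theta = -2 + (-1) = -3, not -4 — violated.
4) 8 / 4 = 2, so 4 divides 8 — OK.
5) delta = -2, theta = -1; -2 < -1 — OK.
6) zeta + theta = -7 + (-1) = -8; -8 > -9, bound -9 not met — violated.
7) beta = 8 is in {3, 6, 8, 4} — OK.
8) beta = 8, delta = -2; 8 > -2 — OK.

The assignment fails constraints 1, 3, 6.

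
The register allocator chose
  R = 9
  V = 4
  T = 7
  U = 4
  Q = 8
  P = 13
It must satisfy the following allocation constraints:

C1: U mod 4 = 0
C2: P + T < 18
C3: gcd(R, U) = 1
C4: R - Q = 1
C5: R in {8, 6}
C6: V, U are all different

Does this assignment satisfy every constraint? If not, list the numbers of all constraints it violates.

The assignment fails constraints 2, 5, 6.

C1: 4 mod 4 = 0 — holds.
C2: P + T = 13 + 7 = 20; 20 ≥ 18, bound 18 not met — fails.
C3: gcd(9, 4) = 1 — holds.
C4: R - Q = 9 - 8 = 1 — holds.
C5: R = 9 is not in {8, 6} — fails.
C6: V = U = 4, not all different — fails.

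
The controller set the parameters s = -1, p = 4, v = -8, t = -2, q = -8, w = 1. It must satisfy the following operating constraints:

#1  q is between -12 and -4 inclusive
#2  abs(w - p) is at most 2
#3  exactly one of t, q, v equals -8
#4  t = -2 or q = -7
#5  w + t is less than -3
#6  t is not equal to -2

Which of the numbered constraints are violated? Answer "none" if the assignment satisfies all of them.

Constraints 2, 3, 5, and 6 are violated.

#1 q = -8 lies in [-12, -4] — satisfied.
#2 abs(1 - 4) = 3; 3 > 2, exceeds bound 2 — violated.
#3 t=-2, q=-8, v=-8; 2 of them equal -8, not exactly one — violated.
#4 t = -2 = -2 (first disjunct) — satisfied.
#5 w + t = 1 + (-2) = -1; -1 ≥ -3, bound -3 not met — violated.
#6 t = -2, but -2 is required to differ — violated.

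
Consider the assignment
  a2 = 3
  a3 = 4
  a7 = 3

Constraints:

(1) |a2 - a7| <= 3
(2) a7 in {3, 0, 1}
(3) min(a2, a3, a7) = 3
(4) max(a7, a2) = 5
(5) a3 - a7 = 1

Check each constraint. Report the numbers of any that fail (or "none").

(1) |3 - 3| = 0; 0 ≤ 3 — satisfied.
(2) a7 = 3 is in {3, 0, 1} — satisfied.
(3) min(3, 4, 3) = 3 — satisfied.
(4) max(3, 3) = 3, not 5 — violated.
(5) a3 - a7 = 4 - 3 = 1 — satisfied.

No — constraint 4 is not satisfied.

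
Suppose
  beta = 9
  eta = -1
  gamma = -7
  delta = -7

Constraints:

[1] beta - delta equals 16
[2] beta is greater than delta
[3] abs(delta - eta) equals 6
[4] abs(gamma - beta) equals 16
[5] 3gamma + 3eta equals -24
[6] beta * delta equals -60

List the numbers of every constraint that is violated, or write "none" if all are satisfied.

[1] beta - delta = 9 - (-7) = 16 — OK.
[2] beta = 9, delta = -7; 9 > -7 — OK.
[3] abs(-7 - (-1)) = 6 — OK.
[4] abs(-7 - 9) = 16 — OK.
[5] 3gamma + 3eta = 3(-7) + 3(-1) = -24 — OK.
[6] beta * delta = 9 * (-7) = -63, not -60 — violated.

Constraint 6 is violated.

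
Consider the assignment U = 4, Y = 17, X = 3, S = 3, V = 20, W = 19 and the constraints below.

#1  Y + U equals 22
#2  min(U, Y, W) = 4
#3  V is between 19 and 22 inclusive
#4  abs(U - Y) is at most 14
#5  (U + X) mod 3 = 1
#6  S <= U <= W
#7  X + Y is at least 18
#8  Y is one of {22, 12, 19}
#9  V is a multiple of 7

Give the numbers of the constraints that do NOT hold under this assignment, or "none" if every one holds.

#1 Y + U = 17 + 4 = 21, not 22 — fails.
#2 min(4, 17, 19) = 4 — holds.
#3 V = 20 lies in [19, 22] — holds.
#4 abs(4 - 17) = 13; 13 ≤ 14 — holds.
#5 U + X = 7; 7 mod 3 = 1 — holds.
#6 values 3 <= 4 <= 19 — holds.
#7 X + Y = 3 + 17 = 20; 20 ≥ 18 — holds.
#8 Y = 17 is not in {22, 12, 19} — fails.
#9 20 = 7*2 + 6, so 7 does not divide 20 — fails.

Constraints 1, 8, and 9 are violated.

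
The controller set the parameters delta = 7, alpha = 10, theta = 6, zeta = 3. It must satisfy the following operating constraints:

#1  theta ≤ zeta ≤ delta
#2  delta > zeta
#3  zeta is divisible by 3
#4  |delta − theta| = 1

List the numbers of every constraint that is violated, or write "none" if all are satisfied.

#1 values 6, 3, 7; theta = 6 is not ≤ zeta = 3 — violated.
#2 delta = 7, zeta = 3; 7 > 3 — satisfied.
#3 3 / 3 = 1, so 3 divides 3 — satisfied.
#4 |7 − 6| = 1 — satisfied.

The assignment fails constraint 1.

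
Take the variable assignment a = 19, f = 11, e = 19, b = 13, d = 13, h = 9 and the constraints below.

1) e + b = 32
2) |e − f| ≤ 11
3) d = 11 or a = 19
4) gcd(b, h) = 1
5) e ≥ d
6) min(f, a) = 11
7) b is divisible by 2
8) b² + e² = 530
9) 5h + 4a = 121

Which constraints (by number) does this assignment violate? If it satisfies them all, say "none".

Constraint 7 is violated.

1) e + b = 19 + 13 = 32 — satisfied.
2) |19 − 11| = 8; 8 ≤ 11 — satisfied.
3) d = 13 ≠ 11, but a = 19 = 19 (second disjunct) — satisfied.
4) gcd(13, 9) = 1 — satisfied.
5) e = 19, d = 13; 19 ≥ 13 — satisfied.
6) min(11, 19) = 11 — satisfied.
7) 13 = 2×6 + 1, so 2 does not divide 13 — violated.
8) b² + e² = 13² + 19² = 169 + 361 = 530 — satisfied.
9) 5h + 4a = 5(9) + 4(19) = 121 — satisfied.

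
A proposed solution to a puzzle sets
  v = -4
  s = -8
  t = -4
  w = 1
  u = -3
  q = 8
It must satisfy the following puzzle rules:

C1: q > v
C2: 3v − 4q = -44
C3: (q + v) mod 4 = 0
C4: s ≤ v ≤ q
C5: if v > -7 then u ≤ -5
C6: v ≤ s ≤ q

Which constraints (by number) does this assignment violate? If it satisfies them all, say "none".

C1: q = 8, v = -4; 8 > -4 — holds.
C2: 3v − 4q = 3(-4) − 4(8) = -44 — holds.
C3: q + v = 4; 4 mod 4 = 0 — holds.
C4: values -8 ≤ -4 ≤ 8 — holds.
C5: v = -4 > -7, so we need u ≤ -5; but u = -3 > -5 — fails.
C6: values -4, -8, 8; v = -4 is not ≤ s = -8 — fails.

No — constraints 5, 6 are not satisfied.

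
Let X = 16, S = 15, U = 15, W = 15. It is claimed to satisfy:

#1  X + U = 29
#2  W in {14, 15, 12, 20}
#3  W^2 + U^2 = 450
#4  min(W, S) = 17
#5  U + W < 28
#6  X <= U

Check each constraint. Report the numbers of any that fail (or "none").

#1 X + U = 16 + 15 = 31, not 29 — does not hold.
#2 W = 15 is in {14, 15, 12, 20} — holds.
#3 W^2 + U^2 = 15^2 + 15^2 = 225 + 225 = 450 — holds.
#4 min(15, 15) = 15, not 17 — does not hold.
#5 U + W = 15 + 15 = 30; 30 ≥ 28, bound 28 not met — does not hold.
#6 X = 16, U = 15; 16 > 15 (want ≤) — does not hold.

Violated: 1, 4, 5, 6.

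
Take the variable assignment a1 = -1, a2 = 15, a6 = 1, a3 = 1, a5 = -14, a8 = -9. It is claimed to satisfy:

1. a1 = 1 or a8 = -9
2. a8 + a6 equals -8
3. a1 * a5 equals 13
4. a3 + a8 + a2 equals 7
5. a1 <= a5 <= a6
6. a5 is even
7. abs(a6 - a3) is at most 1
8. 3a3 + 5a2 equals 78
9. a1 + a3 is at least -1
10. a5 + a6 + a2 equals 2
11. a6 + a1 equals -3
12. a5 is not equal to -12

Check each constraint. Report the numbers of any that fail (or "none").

1. a1 = -1 ≠ 1, but a8 = -9 = -9 (second disjunct) — holds.
2. a8 + a6 = -9 + 1 = -8 — holds.
3. a1 * a5 = -1 * (-14) = 14, not 13 — does not hold.
4. a3 + a8 + a2 = 1 + (-9) + 15 = 7 — holds.
5. values -1, -14, 1; a1 = -1 is not <= a5 = -14 — does not hold.
6. a5 = -14 is even — holds.
7. abs(1 - 1) = 0; 0 ≤ 1 — holds.
8. 3a3 + 5a2 = 3(1) + 5(15) = 78 — holds.
9. a1 + a3 = -1 + 1 = 0; 0 ≥ -1 — holds.
10. a5 + a6 + a2 = -14 + 1 + 15 = 2 — holds.
11. a6 + a1 = 1 + (-1) = 0, not -3 — does not hold.
12. a5 = -14, and -14 ≠ -12 — holds.

Constraints 3, 5, and 11 are violated.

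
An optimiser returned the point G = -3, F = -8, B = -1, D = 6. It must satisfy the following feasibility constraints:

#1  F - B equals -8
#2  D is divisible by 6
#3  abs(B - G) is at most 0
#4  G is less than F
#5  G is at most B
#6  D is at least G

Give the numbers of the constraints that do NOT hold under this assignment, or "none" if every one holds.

Constraints 1, 3, 4 do not hold.

#1 F - B = -8 - (-1) = -7, not -8  no
#2 6 / 6 = 1, so 6 divides 6  yes
#3 abs(-1 - (-3)) = 2; 2 > 0, exceeds bound 0  no
#4 G = -3, F = -8; -3 ≥ -8 (want <)  no
#5 G = -3, B = -1; -3 ≤ -1  yes
#6 D = 6, G = -3; 6 ≥ -3  yes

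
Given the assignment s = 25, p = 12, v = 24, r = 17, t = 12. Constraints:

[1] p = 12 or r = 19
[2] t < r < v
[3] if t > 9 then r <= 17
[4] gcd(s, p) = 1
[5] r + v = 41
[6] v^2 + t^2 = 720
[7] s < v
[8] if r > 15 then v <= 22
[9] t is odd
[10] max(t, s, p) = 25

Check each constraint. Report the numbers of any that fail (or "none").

[1] p = 12 = 12 (first disjunct) — satisfied.
[2] values 12 < 17 < 24 — satisfied.
[3] t = 12 > 9, so we need r ≤ 17; r = 17 ≤ 17 — satisfied.
[4] gcd(25, 12) = 1 — satisfied.
[5] r + v = 17 + 24 = 41 — satisfied.
[6] v^2 + t^2 = 24^2 + 12^2 = 576 + 144 = 720 — satisfied.
[7] s = 25, v = 24; 25 ≥ 24 (want <) — violated.
[8] r = 17 > 15, so we need v ≤ 22; but v = 24 > 22 — violated.
[9] t = 12 is even — violated.
[10] max(12, 25, 12) = 25 — satisfied.

Constraints 7, 8, and 9 do not hold.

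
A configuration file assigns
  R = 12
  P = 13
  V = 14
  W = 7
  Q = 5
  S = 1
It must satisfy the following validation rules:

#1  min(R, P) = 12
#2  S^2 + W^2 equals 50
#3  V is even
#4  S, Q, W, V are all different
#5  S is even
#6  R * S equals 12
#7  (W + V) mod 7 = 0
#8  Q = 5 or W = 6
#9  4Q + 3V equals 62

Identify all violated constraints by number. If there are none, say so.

No — constraint 5 is not satisfied.

#1 min(12, 13) = 12 — satisfied.
#2 S^2 + W^2 = 1^2 + 7^2 = 1 + 49 = 50 — satisfied.
#3 V = 14 is even — satisfied.
#4 values 1, 5, 7, 14 are pairwise distinct — satisfied.
#5 S = 1 is odd — violated.
#6 R * S = 12 * 1 = 12 — satisfied.
#7 W + V = 21; 21 mod 7 = 0 — satisfied.
#8 Q = 5 = 5 (first disjunct) — satisfied.
#9 4Q + 3V = 4(5) + 3(14) = 62 — satisfied.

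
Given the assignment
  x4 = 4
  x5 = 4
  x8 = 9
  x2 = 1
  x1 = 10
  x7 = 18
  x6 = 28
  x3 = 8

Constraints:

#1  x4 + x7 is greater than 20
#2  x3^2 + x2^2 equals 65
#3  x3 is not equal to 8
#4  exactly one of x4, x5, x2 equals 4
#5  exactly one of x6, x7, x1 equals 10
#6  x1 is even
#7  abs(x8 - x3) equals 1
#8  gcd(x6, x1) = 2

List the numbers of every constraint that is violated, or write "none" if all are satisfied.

#1 x4 + x7 = 4 + 18 = 22; 22 > 20  ✔
#2 x3^2 + x2^2 = 8^2 + 1^2 = 64 + 1 = 65  ✔
#3 x3 = 8, but 8 is required to differ  ✘
#4 x4=4, x5=4, x2=1; 2 of them equal 4, not exactly one  ✘
#5 x6=28, x7=18, x1=10; 1 of them equals 10  ✔
#6 x1 = 10 is even  ✔
#7 abs(9 - 8) = 1  ✔
#8 gcd(28, 10) = 2  ✔

Constraints 3, 4 do not hold.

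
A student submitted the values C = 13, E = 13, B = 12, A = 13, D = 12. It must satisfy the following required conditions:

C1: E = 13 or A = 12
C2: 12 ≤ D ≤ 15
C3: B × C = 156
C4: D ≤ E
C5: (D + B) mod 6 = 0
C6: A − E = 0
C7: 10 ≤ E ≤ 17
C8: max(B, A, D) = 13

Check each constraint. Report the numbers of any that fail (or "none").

C1: E = 13 = 13 (first disjunct) — satisfied.
C2: D = 12 lies in [12, 15] — satisfied.
C3: B × C = 12 × 13 = 156 — satisfied.
C4: D = 12, E = 13; 12 ≤ 13 — satisfied.
C5: D + B = 24; 24 mod 6 = 0 — satisfied.
C6: A − E = 13 − 13 = 0 — satisfied.
C7: E = 13 lies in [10, 17] — satisfied.
C8: max(12, 13, 12) = 13 — satisfied.

Yes — all constraints hold.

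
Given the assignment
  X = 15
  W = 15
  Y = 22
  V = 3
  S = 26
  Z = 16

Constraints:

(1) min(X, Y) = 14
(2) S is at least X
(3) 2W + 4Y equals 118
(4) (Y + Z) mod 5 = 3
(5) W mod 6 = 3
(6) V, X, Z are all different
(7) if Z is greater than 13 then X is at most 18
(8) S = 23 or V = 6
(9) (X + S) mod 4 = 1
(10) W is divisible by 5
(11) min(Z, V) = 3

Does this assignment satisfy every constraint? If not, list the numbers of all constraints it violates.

Constraints 1, 8 are violated.

(1) min(15, 22) = 15, not 14 — violated.
(2) S = 26, X = 15; 26 ≥ 15 — OK.
(3) 2W + 4Y = 2(15) + 4(22) = 118 — OK.
(4) Y + Z = 38; 38 mod 5 = 3 — OK.
(5) 15 mod 6 = 3 — OK.
(6) values 3, 15, 16 are pairwise distinct — OK.
(7) Z = 16 > 13, so we need X ≤ 18; X = 15 ≤ 18 — OK.
(8) S = 26 ≠ 23 and V = 3 ≠ 6; both disjuncts false — violated.
(9) X + S = 41; 41 mod 4 = 1 — OK.
(10) 15 / 5 = 3, so 5 divides 15 — OK.
(11) min(16, 3) = 3 — OK.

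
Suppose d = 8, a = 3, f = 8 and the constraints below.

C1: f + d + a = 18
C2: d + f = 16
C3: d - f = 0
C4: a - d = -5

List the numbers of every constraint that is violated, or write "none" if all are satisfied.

No — constraint 1 is not satisfied.

C1: f + d + a = 8 + 8 + 3 = 19, not 18  FAIL
C2: d + f = 8 + 8 = 16  OK
C3: d - f = 8 - 8 = 0  OK
C4: a - d = 3 - 8 = -5  OK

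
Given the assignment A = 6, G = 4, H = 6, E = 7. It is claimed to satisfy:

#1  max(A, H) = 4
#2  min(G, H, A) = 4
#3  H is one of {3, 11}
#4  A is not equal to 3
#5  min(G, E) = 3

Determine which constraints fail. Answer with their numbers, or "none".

Violated: 1, 3, and 5.

#1 max(6, 6) = 6, not 4 — fails.
#2 min(4, 6, 6) = 4 — holds.
#3 H = 6 is not in {3, 11} — fails.
#4 A = 6, and 6 ≠ 3 — holds.
#5 min(4, 7) = 4, not 3 — fails.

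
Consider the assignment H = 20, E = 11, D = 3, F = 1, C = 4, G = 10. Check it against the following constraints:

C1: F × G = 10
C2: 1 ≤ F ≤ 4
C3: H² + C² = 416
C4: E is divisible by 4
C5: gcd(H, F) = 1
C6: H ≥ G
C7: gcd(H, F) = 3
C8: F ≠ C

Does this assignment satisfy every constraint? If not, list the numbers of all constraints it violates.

Constraints 4, 7 are violated.

C1: F × G = 1 × 10 = 10 — satisfied.
C2: F = 1 lies in [1, 4] — satisfied.
C3: H² + C² = 20² + 4² = 400 + 16 = 416 — satisfied.
C4: 11 = 4×2 + 3, so 4 does not divide 11 — violated.
C5: gcd(20, 1) = 1 — satisfied.
C6: H = 20, G = 10; 20 ≥ 10 — satisfied.
C7: gcd(20, 1) = 1, not 3 — violated.
C8: F = 1, C = 4; distinct — satisfied.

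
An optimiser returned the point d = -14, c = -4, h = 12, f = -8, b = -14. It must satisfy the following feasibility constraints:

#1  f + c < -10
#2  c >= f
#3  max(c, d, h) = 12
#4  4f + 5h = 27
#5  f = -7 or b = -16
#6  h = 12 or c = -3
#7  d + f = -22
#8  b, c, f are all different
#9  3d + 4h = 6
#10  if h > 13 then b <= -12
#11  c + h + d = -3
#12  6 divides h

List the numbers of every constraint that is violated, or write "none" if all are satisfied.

No — constraints 4, 5, 11 are not satisfied.

#1 f + c = -8 + (-4) = -12; -12 < -10  true
#2 c = -4, f = -8; -4 ≥ -8  true
#3 max(-4, -14, 12) = 12  true
#4 4f + 5h = 4(-8) + 5(12) = 28, not 27  false
#5 f = -8 ≠ -7 and b = -14 ≠ -16; both disjuncts false  false
#6 h = 12 = 12 (first disjunct)  true
#7 d + f = -14 + (-8) = -22  true
#8 values -14, -4, -8 are pairwise distinct  true
#9 3d + 4h = 3(-14) + 4(12) = 6  true
#10 h = 12, not > 13; antecedent false, conditional vacuously true  true
#11 c + h + d = -4 + 12 + (-14) = -6, not -3  false
#12 12 / 6 = 2, so 6 divides 12  true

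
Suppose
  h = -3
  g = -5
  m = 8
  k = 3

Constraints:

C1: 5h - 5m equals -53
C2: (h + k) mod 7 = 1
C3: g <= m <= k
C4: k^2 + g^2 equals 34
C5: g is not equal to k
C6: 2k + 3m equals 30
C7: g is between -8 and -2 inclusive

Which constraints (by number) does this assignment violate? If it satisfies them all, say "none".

C1: 5h - 5m = 5(-3) - 5(8) = -55, not -53 — violated.
C2: h + k = 0; 0 mod 7 = 0, not 1 — violated.
C3: values -5, 8, 3; m = 8 is not <= k = 3 — violated.
C4: k^2 + g^2 = 3^2 + (-5)^2 = 9 + 25 = 34 — satisfied.
C5: g = -5, k = 3; distinct — satisfied.
C6: 2k + 3m = 2(3) + 3(8) = 30 — satisfied.
C7: g = -5 lies in [-8, -2] — satisfied.

Constraints 1, 2, and 3 do not hold.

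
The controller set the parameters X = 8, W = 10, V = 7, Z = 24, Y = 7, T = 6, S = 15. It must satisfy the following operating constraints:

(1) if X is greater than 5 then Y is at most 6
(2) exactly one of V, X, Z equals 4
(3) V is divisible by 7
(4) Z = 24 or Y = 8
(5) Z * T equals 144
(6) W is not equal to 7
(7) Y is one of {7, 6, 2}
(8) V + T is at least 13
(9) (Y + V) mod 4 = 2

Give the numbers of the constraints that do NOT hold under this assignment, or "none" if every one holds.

(1) X = 8 > 5, so we need Y ≤ 6; but Y = 7 > 6 — fails.
(2) V=7, X=8, Z=24; 0 of them equal 4, not exactly one — fails.
(3) 7 / 7 = 1, so 7 divides 7 — holds.
(4) Z = 24 = 24 (first disjunct) — holds.
(5) Z * T = 24 * 6 = 144 — holds.
(6) W = 10, and 10 ≠ 7 — holds.
(7) Y = 7 is in {7, 6, 2} — holds.
(8) V + T = 7 + 6 = 13; 13 ≥ 13 — holds.
(9) Y + V = 14; 14 mod 4 = 2 — holds.

Constraints 1 and 2 do not hold.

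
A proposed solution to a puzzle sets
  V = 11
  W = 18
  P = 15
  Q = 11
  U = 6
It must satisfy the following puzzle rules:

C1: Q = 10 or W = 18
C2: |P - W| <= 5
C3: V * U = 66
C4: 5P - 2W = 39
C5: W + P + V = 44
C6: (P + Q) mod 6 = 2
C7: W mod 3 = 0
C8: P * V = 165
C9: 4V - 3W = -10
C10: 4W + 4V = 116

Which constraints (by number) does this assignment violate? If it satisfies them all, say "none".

None — every constraint holds.

C1: Q = 11 ≠ 10, but W = 18 = 18 (second disjunct) — holds.
C2: |15 - 18| = 3; 3 ≤ 5 — holds.
C3: V * U = 11 * 6 = 66 — holds.
C4: 5P - 2W = 5(15) - 2(18) = 39 — holds.
C5: W + P + V = 18 + 15 + 11 = 44 — holds.
C6: P + Q = 26; 26 mod 6 = 2 — holds.
C7: 18 mod 3 = 0 — holds.
C8: P * V = 15 * 11 = 165 — holds.
C9: 4V - 3W = 4(11) - 3(18) = -10 — holds.
C10: 4W + 4V = 4(18) + 4(11) = 116 — holds.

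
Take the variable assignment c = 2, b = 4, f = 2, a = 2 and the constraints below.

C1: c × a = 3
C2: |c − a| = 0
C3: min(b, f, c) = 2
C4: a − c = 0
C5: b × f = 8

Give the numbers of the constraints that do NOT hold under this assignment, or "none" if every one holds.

C1: c × a = 2 × 2 = 4, not 3  ✘
C2: |2 − 2| = 0  ✔
C3: min(4, 2, 2) = 2  ✔
C4: a − c = 2 − 2 = 0  ✔
C5: b × f = 4 × 2 = 8  ✔

Violated: 1.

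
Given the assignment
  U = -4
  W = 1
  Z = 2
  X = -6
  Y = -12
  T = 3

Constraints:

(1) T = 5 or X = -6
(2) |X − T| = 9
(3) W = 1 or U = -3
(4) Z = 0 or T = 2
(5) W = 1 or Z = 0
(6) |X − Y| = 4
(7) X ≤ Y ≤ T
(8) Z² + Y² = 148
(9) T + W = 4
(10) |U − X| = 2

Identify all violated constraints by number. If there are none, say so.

Violated: 4, 6, and 7.

(1) T = 3 ≠ 5, but X = -6 = -6 (second disjunct) — satisfied.
(2) |-6 − 3| = 9 — satisfied.
(3) W = 1 = 1 (first disjunct) — satisfied.
(4) Z = 2 ≠ 0 and T = 3 ≠ 2; both disjuncts false — violated.
(5) W = 1 = 1 (first disjunct) — satisfied.
(6) |-6 − (-12)| = 6, not 4 — violated.
(7) values -6, -12, 3; X = -6 is not ≤ Y = -12 — violated.
(8) Z² + Y² = 2² + (-12)² = 4 + 144 = 148 — satisfied.
(9) T + W = 3 + 1 = 4 — satisfied.
(10) |-4 − (-6)| = 2 — satisfied.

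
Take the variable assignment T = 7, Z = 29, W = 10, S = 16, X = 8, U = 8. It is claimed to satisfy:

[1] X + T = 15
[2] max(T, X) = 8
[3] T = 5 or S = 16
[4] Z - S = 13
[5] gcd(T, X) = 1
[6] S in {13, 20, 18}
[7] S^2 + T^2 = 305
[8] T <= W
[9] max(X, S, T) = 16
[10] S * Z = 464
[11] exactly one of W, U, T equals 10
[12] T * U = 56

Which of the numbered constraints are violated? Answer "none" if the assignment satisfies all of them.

[1] X + T = 8 + 7 = 15 — holds.
[2] max(7, 8) = 8 — holds.
[3] T = 7 ≠ 5, but S = 16 = 16 (second disjunct) — holds.
[4] Z - S = 29 - 16 = 13 — holds.
[5] gcd(7, 8) = 1 — holds.
[6] S = 16 is not in {13, 20, 18} — does not hold.
[7] S^2 + T^2 = 16^2 + 7^2 = 256 + 49 = 305 — holds.
[8] T = 7, W = 10; 7 ≤ 10 — holds.
[9] max(8, 16, 7) = 16 — holds.
[10] S * Z = 16 * 29 = 464 — holds.
[11] W=10, U=8, T=7; 1 of them equals 10 — holds.
[12] T * U = 7 * 8 = 56 — holds.

Constraint 6 is violated.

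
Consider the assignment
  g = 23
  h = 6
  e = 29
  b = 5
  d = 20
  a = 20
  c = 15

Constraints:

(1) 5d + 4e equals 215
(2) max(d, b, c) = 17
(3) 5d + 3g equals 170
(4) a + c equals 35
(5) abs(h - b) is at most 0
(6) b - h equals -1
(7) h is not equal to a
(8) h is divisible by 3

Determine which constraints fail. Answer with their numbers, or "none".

(1) 5d + 4e = 5(20) + 4(29) = 216, not 215 — does not hold.
(2) max(20, 5, 15) = 20, not 17 — does not hold.
(3) 5d + 3g = 5(20) + 3(23) = 169, not 170 — does not hold.
(4) a + c = 20 + 15 = 35 — holds.
(5) abs(6 - 5) = 1; 1 > 0, exceeds bound 0 — does not hold.
(6) b - h = 5 - 6 = -1 — holds.
(7) h = 6, a = 20; distinct — holds.
(8) 6 / 3 = 2, so 3 divides 6 — holds.

Violated: 1, 2, 3, 5.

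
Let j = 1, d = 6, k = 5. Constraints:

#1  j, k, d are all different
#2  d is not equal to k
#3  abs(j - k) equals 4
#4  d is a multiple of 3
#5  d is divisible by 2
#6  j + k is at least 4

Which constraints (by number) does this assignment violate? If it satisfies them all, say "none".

No violations.

#1 values 1, 5, 6 are pairwise distinct  OK
#2 d = 6, k = 5; distinct  OK
#3 abs(1 - 5) = 4  OK
#4 6 / 3 = 2, so 3 divides 6  OK
#5 6 / 2 = 3, so 2 divides 6  OK
#6 j + k = 1 + 5 = 6; 6 ≥ 4  OK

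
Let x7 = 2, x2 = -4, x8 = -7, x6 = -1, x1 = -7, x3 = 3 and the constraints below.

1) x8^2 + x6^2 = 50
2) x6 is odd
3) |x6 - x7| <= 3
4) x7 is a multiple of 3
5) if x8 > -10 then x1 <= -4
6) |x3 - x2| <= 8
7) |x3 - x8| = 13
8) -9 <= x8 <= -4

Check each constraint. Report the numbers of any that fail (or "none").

Constraints 4 and 7 are violated.

1) x8^2 + x6^2 = (-7)^2 + (-1)^2 = 49 + 1 = 50 — satisfied.
2) x6 = -1 is odd — satisfied.
3) |-1 - 2| = 3; 3 ≤ 3 — satisfied.
4) 2 = 3*0 + 2, so 3 does not divide 2 — violated.
5) x8 = -7 > -10, so we need x1 ≤ -4; x1 = -7 ≤ -4 — satisfied.
6) |3 - (-4)| = 7; 7 ≤ 8 — satisfied.
7) |3 - (-7)| = 10, not 13 — violated.
8) x8 = -7 lies in [-9, -4] — satisfied.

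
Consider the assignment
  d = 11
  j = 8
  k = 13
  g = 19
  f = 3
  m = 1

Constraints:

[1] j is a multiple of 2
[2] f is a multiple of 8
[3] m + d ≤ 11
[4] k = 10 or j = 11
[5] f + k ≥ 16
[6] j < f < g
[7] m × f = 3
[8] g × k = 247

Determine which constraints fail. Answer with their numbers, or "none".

[1] 8 / 2 = 4, so 2 divides 8 — holds.
[2] 3 = 8×0 + 3, so 8 does not divide 3 — does not hold.
[3] m + d = 1 + 11 = 12; 12 > 11, bound 11 not met — does not hold.
[4] k = 13 ≠ 10 and j = 8 ≠ 11; both disjuncts false — does not hold.
[5] f + k = 3 + 13 = 16; 16 ≥ 16 — holds.
[6] values 8, 3, 19; j = 8 is not < f = 3 — does not hold.
[7] m × f = 1 × 3 = 3 — holds.
[8] g × k = 19 × 13 = 247 — holds.

Constraints 2, 3, 4, and 6 do not hold.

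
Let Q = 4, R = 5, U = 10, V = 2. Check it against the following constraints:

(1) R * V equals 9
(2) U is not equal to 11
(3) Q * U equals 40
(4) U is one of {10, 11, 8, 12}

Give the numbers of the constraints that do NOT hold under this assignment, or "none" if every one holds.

No — constraint 1 is not satisfied.

(1) R * V = 5 * 2 = 10, not 9  no
(2) U = 10, and 10 ≠ 11  yes
(3) Q * U = 4 * 10 = 40  yes
(4) U = 10 is in {10, 11, 8, 12}  yes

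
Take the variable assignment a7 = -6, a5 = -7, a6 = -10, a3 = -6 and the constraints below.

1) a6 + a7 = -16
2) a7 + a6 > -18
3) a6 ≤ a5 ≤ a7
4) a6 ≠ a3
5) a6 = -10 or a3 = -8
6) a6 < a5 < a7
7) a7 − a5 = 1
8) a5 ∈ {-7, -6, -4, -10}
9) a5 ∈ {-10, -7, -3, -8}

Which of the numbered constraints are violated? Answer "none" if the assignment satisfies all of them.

All constraints are satisfied.

1) a6 + a7 = -10 + (-6) = -16 — OK.
2) a7 + a6 = -6 + (-10) = -16; -16 > -18 — OK.
3) values -10 ≤ -7 ≤ -6 — OK.
4) a6 = -10, a3 = -6; distinct — OK.
5) a6 = -10 = -10 (first disjunct) — OK.
6) values -10 < -7 < -6 — OK.
7) a7 − a5 = -6 − (-7) = 1 — OK.
8) a5 = -7 is in {-7, -6, -4, -10} — OK.
9) a5 = -7 is in {-10, -7, -3, -8} — OK.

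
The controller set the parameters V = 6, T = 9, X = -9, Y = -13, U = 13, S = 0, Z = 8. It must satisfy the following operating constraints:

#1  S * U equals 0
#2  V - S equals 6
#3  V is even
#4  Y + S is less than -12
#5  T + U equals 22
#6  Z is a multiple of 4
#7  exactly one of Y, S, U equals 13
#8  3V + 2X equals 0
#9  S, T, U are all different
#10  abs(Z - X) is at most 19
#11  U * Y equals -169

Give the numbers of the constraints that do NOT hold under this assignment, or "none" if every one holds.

#1 S * U = 0 * 13 = 0  ✔
#2 V - S = 6 - 0 = 6  ✔
#3 V = 6 is even  ✔
#4 Y + S = -13 + 0 = -13; -13 < -12  ✔
#5 T + U = 9 + 13 = 22  ✔
#6 8 / 4 = 2, so 4 divides 8  ✔
#7 Y=-13, S=0, U=13; 1 of them equals 13  ✔
#8 3V + 2X = 3(6) + 2(-9) = 0  ✔
#9 values 0, 9, 13 are pairwise distinct  ✔
#10 abs(8 - (-9)) = 17; 17 ≤ 19  ✔
#11 U * Y = 13 * (-13) = -169  ✔

No violations.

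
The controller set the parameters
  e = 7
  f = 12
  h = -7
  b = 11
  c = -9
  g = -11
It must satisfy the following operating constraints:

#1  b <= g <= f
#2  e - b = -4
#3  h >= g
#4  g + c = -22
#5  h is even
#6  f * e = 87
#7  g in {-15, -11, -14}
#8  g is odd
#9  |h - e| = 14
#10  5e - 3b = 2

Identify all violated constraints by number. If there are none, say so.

#1 values 11, -11, 12; b = 11 is not <= g = -11  ✗
#2 e - b = 7 - 11 = -4  ✓
#3 h = -7, g = -11; -7 ≥ -11  ✓
#4 g + c = -11 + (-9) = -20, not -22  ✗
#5 h = -7 is odd  ✗
#6 f * e = 12 * 7 = 84, not 87  ✗
#7 g = -11 is in {-15, -11, -14}  ✓
#8 g = -11 is odd  ✓
#9 |-7 - 7| = 14  ✓
#10 5e - 3b = 5(7) - 3(11) = 2  ✓

No — constraints 1, 4, 5, 6 are not satisfied.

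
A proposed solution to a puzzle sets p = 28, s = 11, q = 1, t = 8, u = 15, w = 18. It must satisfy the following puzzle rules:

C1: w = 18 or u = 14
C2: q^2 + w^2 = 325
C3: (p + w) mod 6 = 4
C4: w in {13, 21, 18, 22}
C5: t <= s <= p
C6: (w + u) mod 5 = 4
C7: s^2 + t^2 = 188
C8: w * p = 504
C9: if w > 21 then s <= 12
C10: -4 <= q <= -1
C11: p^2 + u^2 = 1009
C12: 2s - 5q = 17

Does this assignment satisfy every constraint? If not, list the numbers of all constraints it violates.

C1: w = 18 = 18 (first disjunct)  OK
C2: q^2 + w^2 = 1^2 + 18^2 = 1 + 324 = 325  OK
C3: p + w = 46; 46 mod 6 = 4  OK
C4: w = 18 is in {13, 21, 18, 22}  OK
C5: values 8 <= 11 <= 28  OK
C6: w + u = 33; 33 mod 5 = 3, not 4  FAIL
C7: s^2 + t^2 = 11^2 + 8^2 = 121 + 64 = 185, not 188  FAIL
C8: w * p = 18 * 28 = 504  OK
C9: w = 18, not > 21; antecedent false, conditional vacuously true  OK
C10: q = 1 is outside [-4, -1]  FAIL
C11: p^2 + u^2 = 28^2 + 15^2 = 784 + 225 = 1009  OK
C12: 2s - 5q = 2(11) - 5(1) = 17  OK

Constraints 6, 7, 10 do not hold.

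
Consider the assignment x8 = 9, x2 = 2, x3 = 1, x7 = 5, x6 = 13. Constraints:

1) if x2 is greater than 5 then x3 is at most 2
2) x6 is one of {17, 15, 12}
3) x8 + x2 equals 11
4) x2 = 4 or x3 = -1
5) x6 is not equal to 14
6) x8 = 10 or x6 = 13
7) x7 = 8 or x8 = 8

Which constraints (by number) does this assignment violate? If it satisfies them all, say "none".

1) x2 = 2, not > 5; antecedent false, conditional vacuously true  holds
2) x6 = 13 is not in {17, 15, 12}  fails
3) x8 + x2 = 9 + 2 = 11  holds
4) x2 = 2 ≠ 4 and x3 = 1 ≠ -1; both disjuncts false  fails
5) x6 = 13, and 13 ≠ 14  holds
6) x8 = 9 ≠ 10, but x6 = 13 = 13 (second disjunct)  holds
7) x7 = 5 ≠ 8 and x8 = 9 ≠ 8; both disjuncts false  fails

Constraints 2, 4, and 7 do not hold.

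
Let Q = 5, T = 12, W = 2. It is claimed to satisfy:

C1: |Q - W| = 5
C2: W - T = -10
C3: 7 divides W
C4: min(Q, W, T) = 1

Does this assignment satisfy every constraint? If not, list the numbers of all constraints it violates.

C1: |5 - 2| = 3, not 5  no
C2: W - T = 2 - 12 = -10  yes
C3: 2 = 7*0 + 2, so 7 does not divide 2  no
C4: min(5, 2, 12) = 2, not 1  no

Constraints 1, 3, 4 do not hold.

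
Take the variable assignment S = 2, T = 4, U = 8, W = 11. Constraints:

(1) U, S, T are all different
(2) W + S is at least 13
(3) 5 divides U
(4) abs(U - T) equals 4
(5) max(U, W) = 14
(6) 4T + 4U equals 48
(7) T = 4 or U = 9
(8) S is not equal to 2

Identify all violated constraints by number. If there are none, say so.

Constraints 3, 5, and 8 do not hold.

(1) values 8, 2, 4 are pairwise distinct — satisfied.
(2) W + S = 11 + 2 = 13; 13 ≥ 13 — satisfied.
(3) 8 = 5*1 + 3, so 5 does not divide 8 — violated.
(4) abs(8 - 4) = 4 — satisfied.
(5) max(8, 11) = 11, not 14 — violated.
(6) 4T + 4U = 4(4) + 4(8) = 48 — satisfied.
(7) T = 4 = 4 (first disjunct) — satisfied.
(8) S = 2, but 2 is required to differ — violated.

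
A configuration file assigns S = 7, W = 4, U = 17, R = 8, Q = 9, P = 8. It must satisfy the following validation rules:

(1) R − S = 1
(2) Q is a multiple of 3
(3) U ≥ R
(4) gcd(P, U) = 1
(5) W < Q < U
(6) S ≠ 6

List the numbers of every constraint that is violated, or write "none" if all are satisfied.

The assignment satisfies every constraint.

(1) R − S = 8 − 7 = 1  true
(2) 9 / 3 = 3, so 3 divides 9  true
(3) U = 17, R = 8; 17 ≥ 8  true
(4) gcd(8, 17) = 1  true
(5) values 4 < 9 < 17  true
(6) S = 7, and 7 ≠ 6  true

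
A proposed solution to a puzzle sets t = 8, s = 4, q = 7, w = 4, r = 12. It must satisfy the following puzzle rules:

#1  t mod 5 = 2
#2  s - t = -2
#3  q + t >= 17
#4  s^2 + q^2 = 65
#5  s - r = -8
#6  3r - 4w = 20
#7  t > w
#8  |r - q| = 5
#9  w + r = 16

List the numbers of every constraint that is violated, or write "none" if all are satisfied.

Constraints 1, 2, and 3 are violated.

#1 8 mod 5 = 3, not 2  fails
#2 s - t = 4 - 8 = -4, not -2  fails
#3 q + t = 7 + 8 = 15; 15 < 17, bound 17 not met  fails
#4 s^2 + q^2 = 4^2 + 7^2 = 16 + 49 = 65  holds
#5 s - r = 4 - 12 = -8  holds
#6 3r - 4w = 3(12) - 4(4) = 20  holds
#7 t = 8, w = 4; 8 > 4  holds
#8 |12 - 7| = 5  holds
#9 w + r = 4 + 12 = 16  holds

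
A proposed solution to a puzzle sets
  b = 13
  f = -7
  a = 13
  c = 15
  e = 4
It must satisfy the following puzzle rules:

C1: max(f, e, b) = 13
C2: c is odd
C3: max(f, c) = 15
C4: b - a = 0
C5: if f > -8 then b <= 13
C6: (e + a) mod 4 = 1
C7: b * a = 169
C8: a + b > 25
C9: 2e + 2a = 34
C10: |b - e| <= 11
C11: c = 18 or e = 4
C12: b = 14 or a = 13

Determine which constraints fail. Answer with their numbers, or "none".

None — every constraint holds.

C1: max(-7, 4, 13) = 13 — holds.
C2: c = 15 is odd — holds.
C3: max(-7, 15) = 15 — holds.
C4: b - a = 13 - 13 = 0 — holds.
C5: f = -7 > -8, so we need b ≤ 13; b = 13 ≤ 13 — holds.
C6: e + a = 17; 17 mod 4 = 1 — holds.
C7: b * a = 13 * 13 = 169 — holds.
C8: a + b = 13 + 13 = 26; 26 > 25 — holds.
C9: 2e + 2a = 2(4) + 2(13) = 34 — holds.
C10: |13 - 4| = 9; 9 ≤ 11 — holds.
C11: c = 15 ≠ 18, but e = 4 = 4 (second disjunct) — holds.
C12: b = 13 ≠ 14, but a = 13 = 13 (second disjunct) — holds.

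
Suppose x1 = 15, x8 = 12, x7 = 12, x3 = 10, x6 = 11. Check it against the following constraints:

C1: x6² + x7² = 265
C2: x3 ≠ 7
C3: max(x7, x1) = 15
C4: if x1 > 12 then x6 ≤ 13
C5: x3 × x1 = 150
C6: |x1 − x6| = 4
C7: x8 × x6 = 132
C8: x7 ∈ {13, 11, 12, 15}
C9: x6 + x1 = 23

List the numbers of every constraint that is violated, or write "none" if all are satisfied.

C1: x6² + x7² = 11² + 12² = 121 + 144 = 265  true
C2: x3 = 10, and 10 ≠ 7  true
C3: max(12, 15) = 15  true
C4: x1 = 15 > 12, so we need x6 ≤ 13; x6 = 11 ≤ 13  true
C5: x3 × x1 = 10 × 15 = 150  true
C6: |15 − 11| = 4  true
C7: x8 × x6 = 12 × 11 = 132  true
C8: x7 = 12 is in {13, 11, 12, 15}  true
C9: x6 + x1 = 11 + 15 = 26, not 23  false

Constraint 9 does not hold.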